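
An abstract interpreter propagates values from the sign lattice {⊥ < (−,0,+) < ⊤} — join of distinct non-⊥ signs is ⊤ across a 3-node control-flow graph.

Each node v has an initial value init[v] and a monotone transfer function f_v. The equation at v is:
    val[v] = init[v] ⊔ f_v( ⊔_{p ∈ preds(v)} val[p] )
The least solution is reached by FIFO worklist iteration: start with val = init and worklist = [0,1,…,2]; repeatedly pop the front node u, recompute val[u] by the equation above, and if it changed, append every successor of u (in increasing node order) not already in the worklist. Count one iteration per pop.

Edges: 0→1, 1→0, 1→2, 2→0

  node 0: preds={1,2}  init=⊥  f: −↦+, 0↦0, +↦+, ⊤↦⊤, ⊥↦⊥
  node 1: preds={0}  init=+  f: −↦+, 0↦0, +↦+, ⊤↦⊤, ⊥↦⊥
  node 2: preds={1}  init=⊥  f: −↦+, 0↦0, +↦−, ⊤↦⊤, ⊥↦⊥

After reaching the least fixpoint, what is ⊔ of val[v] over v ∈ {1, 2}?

⊤

Worklist (8 pops):
  #1 pop 0: in=+ → + (was ⊥); enqueue []
  #2 pop 1: in=+ → + (no change)
  #3 pop 2: in=+ → − (was ⊥); enqueue [0]
  #4 pop 0: in=⊤ → ⊤ (was +); enqueue [1]
  #5 pop 1: in=⊤ → ⊤ (was +); enqueue [0,2]
  #6 pop 0: in=⊤ → ⊤ (no change)
  #7 pop 2: in=⊤ → ⊤ (was −); enqueue [0]
  #8 pop 0: in=⊤ → ⊤ (no change)

Fixpoint:
  val[0] = ⊤
  val[1] = ⊤
  val[2] = ⊤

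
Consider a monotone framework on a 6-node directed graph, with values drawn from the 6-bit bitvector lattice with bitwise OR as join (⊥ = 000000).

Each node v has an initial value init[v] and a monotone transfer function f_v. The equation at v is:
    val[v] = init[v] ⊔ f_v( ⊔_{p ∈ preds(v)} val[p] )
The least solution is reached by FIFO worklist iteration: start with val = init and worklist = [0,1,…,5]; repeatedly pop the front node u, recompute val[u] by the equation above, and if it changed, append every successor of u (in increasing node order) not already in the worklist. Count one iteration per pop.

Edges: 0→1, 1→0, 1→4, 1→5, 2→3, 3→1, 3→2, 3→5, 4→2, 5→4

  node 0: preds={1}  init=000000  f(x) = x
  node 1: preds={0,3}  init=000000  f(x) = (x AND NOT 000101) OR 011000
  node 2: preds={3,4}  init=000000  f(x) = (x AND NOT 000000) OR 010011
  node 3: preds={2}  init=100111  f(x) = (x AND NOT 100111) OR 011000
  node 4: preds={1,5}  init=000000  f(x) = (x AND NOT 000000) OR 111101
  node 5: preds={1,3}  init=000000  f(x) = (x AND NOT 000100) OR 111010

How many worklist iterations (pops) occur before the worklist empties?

11

Trace (11 dequeues):
  [1] u=0 | in 000000 | out 000000 | ==
  [2] u=1 | in 100111 | out 111010 | prev 000000 | push {0}
  [3] u=2 | in 100111 | out 110111 | prev 000000 | push {}
  [4] u=3 | in 110111 | out 111111 | prev 100111 | push {1,2}
  [5] u=4 | in 111010 | out 111111 | prev 000000 | push {}
  [6] u=5 | in 111111 | out 111011 | prev 000000 | push {4}
  [7] u=0 | in 111010 | out 111010 | prev 000000 | push {}
  [8] u=1 | in 111111 | out 111010 | ==
  [9] u=2 | in 111111 | out 111111 | prev 110111 | push {3}
  [10] u=4 | in 111011 | out 111111 | ==
  [11] u=3 | in 111111 | out 111111 | ==

Converged values:
  [0] 111010
  [1] 111010
  [2] 111111
  [3] 111111
  [4] 111111
  [5] 111011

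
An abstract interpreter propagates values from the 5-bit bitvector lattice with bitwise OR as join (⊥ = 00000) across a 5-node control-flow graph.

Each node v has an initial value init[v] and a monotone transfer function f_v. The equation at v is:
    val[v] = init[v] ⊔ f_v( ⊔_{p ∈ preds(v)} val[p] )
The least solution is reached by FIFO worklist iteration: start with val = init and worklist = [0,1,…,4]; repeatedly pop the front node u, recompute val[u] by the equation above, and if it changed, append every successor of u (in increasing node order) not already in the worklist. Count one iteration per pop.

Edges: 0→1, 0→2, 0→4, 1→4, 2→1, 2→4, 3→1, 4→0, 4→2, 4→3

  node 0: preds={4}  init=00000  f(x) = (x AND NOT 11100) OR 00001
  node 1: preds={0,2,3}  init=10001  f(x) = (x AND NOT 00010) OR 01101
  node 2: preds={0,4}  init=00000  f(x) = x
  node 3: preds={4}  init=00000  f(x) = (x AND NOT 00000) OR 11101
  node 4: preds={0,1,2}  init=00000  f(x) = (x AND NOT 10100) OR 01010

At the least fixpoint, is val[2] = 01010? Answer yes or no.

no

Worklist (11 pops):
  #1 pop 0: in=00000 → 00001 (was 00000); enqueue []
  #2 pop 1: in=00001 → 11101 (was 10001); enqueue []
  #3 pop 2: in=00001 → 00001 (was 00000); enqueue [1]
  #4 pop 3: in=00000 → 11101 (was 00000); enqueue []
  #5 pop 4: in=11101 → 01011 (was 00000); enqueue [0,2,3]
  #6 pop 1: in=11101 → 11101 (no change)
  #7 pop 0: in=01011 → 00011 (was 00001); enqueue [1,4]
  #8 pop 2: in=01011 → 01011 (was 00001); enqueue []
  #9 pop 3: in=01011 → 11111 (was 11101); enqueue []
  #10 pop 1: in=11111 → 11101 (no change)
  #11 pop 4: in=11111 → 01011 (no change)

Fixpoint:
  val[0] = 00011
  val[1] = 11101
  val[2] = 01011
  val[3] = 11111
  val[4] = 01011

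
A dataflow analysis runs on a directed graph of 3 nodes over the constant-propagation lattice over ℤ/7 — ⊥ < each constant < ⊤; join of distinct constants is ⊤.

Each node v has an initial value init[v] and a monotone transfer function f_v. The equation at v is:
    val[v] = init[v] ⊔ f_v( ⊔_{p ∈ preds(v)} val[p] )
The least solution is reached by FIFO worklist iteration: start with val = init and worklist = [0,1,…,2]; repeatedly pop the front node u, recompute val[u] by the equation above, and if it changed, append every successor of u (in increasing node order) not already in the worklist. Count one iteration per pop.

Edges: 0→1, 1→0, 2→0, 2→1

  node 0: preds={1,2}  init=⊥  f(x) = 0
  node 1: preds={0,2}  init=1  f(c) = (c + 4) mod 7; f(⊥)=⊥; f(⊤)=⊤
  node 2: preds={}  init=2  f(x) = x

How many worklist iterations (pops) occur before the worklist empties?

4

Worklist (4 pops):
  #1 pop 0: in=⊤ → 0 (was ⊥); enqueue []
  #2 pop 1: in=⊤ → ⊤ (was 1); enqueue [0]
  #3 pop 2: in=⊥ → 2 (no change)
  #4 pop 0: in=⊤ → 0 (no change)

Fixpoint:
  val[0] = 0
  val[1] = ⊤
  val[2] = 2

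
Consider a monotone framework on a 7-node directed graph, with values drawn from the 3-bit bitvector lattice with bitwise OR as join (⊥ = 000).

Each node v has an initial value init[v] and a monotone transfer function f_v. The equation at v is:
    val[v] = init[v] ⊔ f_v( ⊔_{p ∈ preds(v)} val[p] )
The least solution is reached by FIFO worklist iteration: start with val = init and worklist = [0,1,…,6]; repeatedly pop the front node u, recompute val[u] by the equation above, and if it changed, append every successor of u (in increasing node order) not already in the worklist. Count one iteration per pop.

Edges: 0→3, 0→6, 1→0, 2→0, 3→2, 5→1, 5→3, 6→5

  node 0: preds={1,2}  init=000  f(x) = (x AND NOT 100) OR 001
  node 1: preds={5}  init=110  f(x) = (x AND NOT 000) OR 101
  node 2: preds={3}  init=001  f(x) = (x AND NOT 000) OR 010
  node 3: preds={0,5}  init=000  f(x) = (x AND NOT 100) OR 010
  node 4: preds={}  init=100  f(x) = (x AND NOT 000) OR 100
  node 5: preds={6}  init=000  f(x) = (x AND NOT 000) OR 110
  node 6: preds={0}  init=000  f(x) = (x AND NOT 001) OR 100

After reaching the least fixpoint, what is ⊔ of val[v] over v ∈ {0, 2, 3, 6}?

Worklist (12 pops):
  #1 pop 0: in=111 → 011 (was 000); enqueue []
  #2 pop 1: in=000 → 111 (was 110); enqueue [0]
  #3 pop 2: in=000 → 011 (was 001); enqueue []
  #4 pop 3: in=011 → 011 (was 000); enqueue [2]
  #5 pop 4: in=000 → 100 (no change)
  #6 pop 5: in=000 → 110 (was 000); enqueue [1,3]
  #7 pop 6: in=011 → 110 (was 000); enqueue [5]
  #8 pop 0: in=111 → 011 (no change)
  #9 pop 2: in=011 → 011 (no change)
  #10 pop 1: in=110 → 111 (no change)
  #11 pop 3: in=111 → 011 (no change)
  #12 pop 5: in=110 → 110 (no change)

Fixpoint:
  val[0] = 011
  val[1] = 111
  val[2] = 011
  val[3] = 011
  val[4] = 100
  val[5] = 110
  val[6] = 110

111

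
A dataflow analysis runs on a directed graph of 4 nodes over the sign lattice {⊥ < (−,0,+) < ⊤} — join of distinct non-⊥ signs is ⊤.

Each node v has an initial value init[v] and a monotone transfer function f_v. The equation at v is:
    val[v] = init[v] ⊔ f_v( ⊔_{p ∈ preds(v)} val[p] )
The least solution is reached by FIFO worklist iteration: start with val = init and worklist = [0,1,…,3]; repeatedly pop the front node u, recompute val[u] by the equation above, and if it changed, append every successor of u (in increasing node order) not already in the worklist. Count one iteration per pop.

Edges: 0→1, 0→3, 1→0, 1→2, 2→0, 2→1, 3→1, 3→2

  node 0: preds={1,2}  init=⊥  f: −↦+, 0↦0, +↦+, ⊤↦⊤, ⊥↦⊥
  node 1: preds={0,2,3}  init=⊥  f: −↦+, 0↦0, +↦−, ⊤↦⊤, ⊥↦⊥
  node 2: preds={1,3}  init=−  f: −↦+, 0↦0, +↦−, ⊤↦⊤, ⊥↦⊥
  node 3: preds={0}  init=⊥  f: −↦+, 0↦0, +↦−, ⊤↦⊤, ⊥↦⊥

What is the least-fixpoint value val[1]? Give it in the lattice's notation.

⊤

Worklist (10 pops):
  #1 pop 0: in=− → + (was ⊥); enqueue []
  #2 pop 1: in=⊤ → ⊤ (was ⊥); enqueue [0]
  #3 pop 2: in=⊤ → ⊤ (was −); enqueue [1]
  #4 pop 3: in=+ → − (was ⊥); enqueue [2]
  #5 pop 0: in=⊤ → ⊤ (was +); enqueue [3]
  #6 pop 1: in=⊤ → ⊤ (no change)
  #7 pop 2: in=⊤ → ⊤ (no change)
  #8 pop 3: in=⊤ → ⊤ (was −); enqueue [1,2]
  #9 pop 1: in=⊤ → ⊤ (no change)
  #10 pop 2: in=⊤ → ⊤ (no change)

Fixpoint:
  val[0] = ⊤
  val[1] = ⊤
  val[2] = ⊤
  val[3] = ⊤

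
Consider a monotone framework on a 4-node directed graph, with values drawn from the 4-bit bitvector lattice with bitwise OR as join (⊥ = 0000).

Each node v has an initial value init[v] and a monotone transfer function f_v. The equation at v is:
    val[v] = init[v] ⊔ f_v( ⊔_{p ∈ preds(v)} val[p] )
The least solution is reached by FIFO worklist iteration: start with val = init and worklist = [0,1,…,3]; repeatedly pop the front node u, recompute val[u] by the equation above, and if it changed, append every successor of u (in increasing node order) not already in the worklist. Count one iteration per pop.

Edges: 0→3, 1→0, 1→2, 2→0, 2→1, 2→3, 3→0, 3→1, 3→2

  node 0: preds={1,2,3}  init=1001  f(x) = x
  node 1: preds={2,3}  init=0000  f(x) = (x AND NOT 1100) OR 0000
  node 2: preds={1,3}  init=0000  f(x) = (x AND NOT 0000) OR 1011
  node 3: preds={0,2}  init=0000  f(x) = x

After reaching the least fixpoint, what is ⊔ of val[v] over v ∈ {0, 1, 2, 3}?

1011

Trace (9 dequeues):
  [1] u=0 | in 0000 | out 1001 | ==
  [2] u=1 | in 0000 | out 0000 | ==
  [3] u=2 | in 0000 | out 1011 | prev 0000 | push {0,1}
  [4] u=3 | in 1011 | out 1011 | prev 0000 | push {2}
  [5] u=0 | in 1011 | out 1011 | prev 1001 | push {3}
  [6] u=1 | in 1011 | out 0011 | prev 0000 | push {0}
  [7] u=2 | in 1011 | out 1011 | ==
  [8] u=3 | in 1011 | out 1011 | ==
  [9] u=0 | in 1011 | out 1011 | ==

Converged values:
  [0] 1011
  [1] 0011
  [2] 1011
  [3] 1011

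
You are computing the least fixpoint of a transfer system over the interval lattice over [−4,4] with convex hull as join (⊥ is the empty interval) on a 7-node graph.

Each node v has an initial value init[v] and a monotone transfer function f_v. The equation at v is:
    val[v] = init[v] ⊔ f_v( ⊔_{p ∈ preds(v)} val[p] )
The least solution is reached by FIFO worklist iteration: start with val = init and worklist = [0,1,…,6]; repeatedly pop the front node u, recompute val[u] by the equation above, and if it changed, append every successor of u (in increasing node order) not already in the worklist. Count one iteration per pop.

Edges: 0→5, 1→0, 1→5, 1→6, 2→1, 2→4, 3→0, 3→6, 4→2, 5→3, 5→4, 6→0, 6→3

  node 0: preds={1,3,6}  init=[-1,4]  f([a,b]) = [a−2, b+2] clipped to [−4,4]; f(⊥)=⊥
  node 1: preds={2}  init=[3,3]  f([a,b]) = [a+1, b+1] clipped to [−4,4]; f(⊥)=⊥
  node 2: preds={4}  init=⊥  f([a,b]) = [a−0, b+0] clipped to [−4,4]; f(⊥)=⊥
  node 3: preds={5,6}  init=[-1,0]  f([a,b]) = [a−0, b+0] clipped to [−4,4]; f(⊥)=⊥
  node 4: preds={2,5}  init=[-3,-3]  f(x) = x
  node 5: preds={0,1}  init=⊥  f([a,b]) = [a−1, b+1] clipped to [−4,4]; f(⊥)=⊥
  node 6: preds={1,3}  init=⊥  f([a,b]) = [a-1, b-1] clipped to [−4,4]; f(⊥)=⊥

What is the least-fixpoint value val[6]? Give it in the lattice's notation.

[-4,3]

Iteration log — 21 steps:
  step 1. node 0  ⊔preds=[-1,3]  new=[-3,4]  old=[-1,4]  +wl: 
  step 2. node 1  ⊔preds=⊥  new=[3,3]  stable
  step 3. node 2  ⊔preds=[-3,-3]  new=[-3,-3]  old=⊥  +wl: 1
  step 4. node 3  ⊔preds=⊥  new=[-1,0]  stable
  step 5. node 4  ⊔preds=[-3,-3]  new=[-3,-3]  stable
  step 6. node 5  ⊔preds=[-3,4]  new=[-4,4]  old=⊥  +wl: 3,4
  step 7. node 6  ⊔preds=[-1,3]  new=[-2,2]  old=⊥  +wl: 0
  step 8. node 1  ⊔preds=[-3,-3]  new=[-2,3]  old=[3,3]  +wl: 5,6
  step 9. node 3  ⊔preds=[-4,4]  new=[-4,4]  old=[-1,0]  +wl: 
  step 10. node 4  ⊔preds=[-4,4]  new=[-4,4]  old=[-3,-3]  +wl: 2
  step 11. node 0  ⊔preds=[-4,4]  new=[-4,4]  old=[-3,4]  +wl: 
  step 12. node 5  ⊔preds=[-4,4]  new=[-4,4]  stable
  step 13. node 6  ⊔preds=[-4,4]  new=[-4,3]  old=[-2,2]  +wl: 0,3
  step 14. node 2  ⊔preds=[-4,4]  new=[-4,4]  old=[-3,-3]  +wl: 1,4
  step 15. node 0  ⊔preds=[-4,4]  new=[-4,4]  stable
  step 16. node 3  ⊔preds=[-4,4]  new=[-4,4]  stable
  step 17. node 1  ⊔preds=[-4,4]  new=[-3,4]  old=[-2,3]  +wl: 0,5,6
  step 18. node 4  ⊔preds=[-4,4]  new=[-4,4]  stable
  step 19. node 0  ⊔preds=[-4,4]  new=[-4,4]  stable
  step 20. node 5  ⊔preds=[-4,4]  new=[-4,4]  stable
  step 21. node 6  ⊔preds=[-4,4]  new=[-4,3]  stable

Least fixpoint reached:
  node 0: [-4,4]
  node 1: [-3,4]
  node 2: [-4,4]
  node 3: [-4,4]
  node 4: [-4,4]
  node 5: [-4,4]
  node 6: [-4,3]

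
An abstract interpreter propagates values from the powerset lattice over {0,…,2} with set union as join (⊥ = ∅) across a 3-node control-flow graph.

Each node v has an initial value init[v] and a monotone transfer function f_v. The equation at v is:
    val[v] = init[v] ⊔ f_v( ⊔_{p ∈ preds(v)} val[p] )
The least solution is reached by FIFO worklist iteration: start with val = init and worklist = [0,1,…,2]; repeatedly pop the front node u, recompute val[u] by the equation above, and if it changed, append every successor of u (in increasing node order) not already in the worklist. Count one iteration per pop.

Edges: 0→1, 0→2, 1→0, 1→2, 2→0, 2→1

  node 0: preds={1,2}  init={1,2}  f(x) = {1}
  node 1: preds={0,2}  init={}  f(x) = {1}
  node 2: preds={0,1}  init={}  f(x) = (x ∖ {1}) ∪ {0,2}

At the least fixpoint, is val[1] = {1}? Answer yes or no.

yes

Worklist (5 pops):
  #1 pop 0: in={} → {1,2} (no change)
  #2 pop 1: in={1,2} → {1} (was {}); enqueue [0]
  #3 pop 2: in={1,2} → {0,2} (was {}); enqueue [1]
  #4 pop 0: in={0,1,2} → {1,2} (no change)
  #5 pop 1: in={0,1,2} → {1} (no change)

Fixpoint:
  val[0] = {1,2}
  val[1] = {1}
  val[2] = {0,2}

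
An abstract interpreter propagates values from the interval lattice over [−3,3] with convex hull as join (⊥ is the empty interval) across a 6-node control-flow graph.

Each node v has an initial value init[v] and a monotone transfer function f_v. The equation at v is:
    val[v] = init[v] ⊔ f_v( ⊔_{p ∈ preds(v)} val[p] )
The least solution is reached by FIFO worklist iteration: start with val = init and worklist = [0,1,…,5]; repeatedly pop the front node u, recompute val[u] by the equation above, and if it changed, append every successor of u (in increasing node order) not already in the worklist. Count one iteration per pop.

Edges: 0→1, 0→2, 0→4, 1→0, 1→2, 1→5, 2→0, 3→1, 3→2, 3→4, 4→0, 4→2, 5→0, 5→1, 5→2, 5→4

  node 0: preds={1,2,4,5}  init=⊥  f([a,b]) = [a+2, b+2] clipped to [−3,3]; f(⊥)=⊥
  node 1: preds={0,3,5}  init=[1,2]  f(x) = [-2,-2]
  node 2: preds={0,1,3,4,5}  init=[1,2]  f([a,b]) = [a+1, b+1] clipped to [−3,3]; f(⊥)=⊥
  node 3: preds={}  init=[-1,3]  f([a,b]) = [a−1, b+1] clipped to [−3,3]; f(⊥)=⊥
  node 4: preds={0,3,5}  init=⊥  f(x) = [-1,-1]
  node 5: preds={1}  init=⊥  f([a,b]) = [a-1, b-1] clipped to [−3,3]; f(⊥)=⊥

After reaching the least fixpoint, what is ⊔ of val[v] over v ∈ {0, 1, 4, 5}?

Iteration log — 11 steps:
  step 1. node 0  ⊔preds=[1,2]  new=[3,3]  old=⊥  +wl: 
  step 2. node 1  ⊔preds=[-1,3]  new=[-2,2]  old=[1,2]  +wl: 0
  step 3. node 2  ⊔preds=[-2,3]  new=[-1,3]  old=[1,2]  +wl: 
  step 4. node 3  ⊔preds=⊥  new=[-1,3]  stable
  step 5. node 4  ⊔preds=[-1,3]  new=[-1,-1]  old=⊥  +wl: 2
  step 6. node 5  ⊔preds=[-2,2]  new=[-3,1]  old=⊥  +wl: 1,4
  step 7. node 0  ⊔preds=[-3,3]  new=[-1,3]  old=[3,3]  +wl: 
  step 8. node 2  ⊔preds=[-3,3]  new=[-2,3]  old=[-1,3]  +wl: 0
  step 9. node 1  ⊔preds=[-3,3]  new=[-2,2]  stable
  step 10. node 4  ⊔preds=[-3,3]  new=[-1,-1]  stable
  step 11. node 0  ⊔preds=[-3,3]  new=[-1,3]  stable

Least fixpoint reached:
  node 0: [-1,3]
  node 1: [-2,2]
  node 2: [-2,3]
  node 3: [-1,3]
  node 4: [-1,-1]
  node 5: [-3,1]

[-3,3]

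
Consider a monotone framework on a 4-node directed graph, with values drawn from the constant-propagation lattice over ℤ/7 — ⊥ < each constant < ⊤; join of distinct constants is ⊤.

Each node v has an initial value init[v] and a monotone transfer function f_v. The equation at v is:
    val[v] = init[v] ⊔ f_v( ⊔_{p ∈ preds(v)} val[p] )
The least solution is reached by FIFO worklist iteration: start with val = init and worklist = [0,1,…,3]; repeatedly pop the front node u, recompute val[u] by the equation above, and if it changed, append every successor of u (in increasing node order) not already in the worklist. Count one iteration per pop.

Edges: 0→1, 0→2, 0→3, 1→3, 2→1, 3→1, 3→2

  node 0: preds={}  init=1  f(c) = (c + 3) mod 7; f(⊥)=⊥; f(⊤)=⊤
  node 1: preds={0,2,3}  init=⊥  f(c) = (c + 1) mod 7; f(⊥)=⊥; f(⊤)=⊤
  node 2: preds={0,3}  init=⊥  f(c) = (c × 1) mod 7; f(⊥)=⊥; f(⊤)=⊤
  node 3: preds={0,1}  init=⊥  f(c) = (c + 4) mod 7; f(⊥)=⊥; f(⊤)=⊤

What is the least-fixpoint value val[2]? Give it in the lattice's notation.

Iteration log — 8 steps:
  step 1. node 0  ⊔preds=⊥  new=1  stable
  step 2. node 1  ⊔preds=1  new=2  old=⊥  +wl: 
  step 3. node 2  ⊔preds=1  new=1  old=⊥  +wl: 1
  step 4. node 3  ⊔preds=⊤  new=⊤  old=⊥  +wl: 2
  step 5. node 1  ⊔preds=⊤  new=⊤  old=2  +wl: 3
  step 6. node 2  ⊔preds=⊤  new=⊤  old=1  +wl: 1
  step 7. node 3  ⊔preds=⊤  new=⊤  stable
  step 8. node 1  ⊔preds=⊤  new=⊤  stable

Least fixpoint reached:
  node 0: 1
  node 1: ⊤
  node 2: ⊤
  node 3: ⊤

⊤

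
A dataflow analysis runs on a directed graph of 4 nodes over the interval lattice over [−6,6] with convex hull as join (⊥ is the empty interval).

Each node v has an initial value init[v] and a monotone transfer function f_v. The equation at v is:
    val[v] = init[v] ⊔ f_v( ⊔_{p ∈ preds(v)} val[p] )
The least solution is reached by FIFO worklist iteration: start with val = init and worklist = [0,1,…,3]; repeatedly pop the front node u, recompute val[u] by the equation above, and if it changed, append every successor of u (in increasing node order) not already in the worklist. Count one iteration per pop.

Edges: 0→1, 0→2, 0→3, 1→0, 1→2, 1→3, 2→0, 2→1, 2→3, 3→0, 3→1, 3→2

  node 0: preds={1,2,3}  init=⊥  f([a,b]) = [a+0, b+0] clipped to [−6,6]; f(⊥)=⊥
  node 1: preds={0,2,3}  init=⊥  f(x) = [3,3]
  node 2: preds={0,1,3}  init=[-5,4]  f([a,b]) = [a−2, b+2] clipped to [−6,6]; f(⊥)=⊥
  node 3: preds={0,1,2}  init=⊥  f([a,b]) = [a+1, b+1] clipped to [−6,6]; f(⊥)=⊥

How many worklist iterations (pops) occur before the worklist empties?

Worklist (8 pops):
  #1 pop 0: in=[-5,4] → [-5,4] (was ⊥); enqueue []
  #2 pop 1: in=[-5,4] → [3,3] (was ⊥); enqueue [0]
  #3 pop 2: in=[-5,4] → [-6,6] (was [-5,4]); enqueue [1]
  #4 pop 3: in=[-6,6] → [-5,6] (was ⊥); enqueue [2]
  #5 pop 0: in=[-6,6] → [-6,6] (was [-5,4]); enqueue [3]
  #6 pop 1: in=[-6,6] → [3,3] (no change)
  #7 pop 2: in=[-6,6] → [-6,6] (no change)
  #8 pop 3: in=[-6,6] → [-5,6] (no change)

Fixpoint:
  val[0] = [-6,6]
  val[1] = [3,3]
  val[2] = [-6,6]
  val[3] = [-5,6]

8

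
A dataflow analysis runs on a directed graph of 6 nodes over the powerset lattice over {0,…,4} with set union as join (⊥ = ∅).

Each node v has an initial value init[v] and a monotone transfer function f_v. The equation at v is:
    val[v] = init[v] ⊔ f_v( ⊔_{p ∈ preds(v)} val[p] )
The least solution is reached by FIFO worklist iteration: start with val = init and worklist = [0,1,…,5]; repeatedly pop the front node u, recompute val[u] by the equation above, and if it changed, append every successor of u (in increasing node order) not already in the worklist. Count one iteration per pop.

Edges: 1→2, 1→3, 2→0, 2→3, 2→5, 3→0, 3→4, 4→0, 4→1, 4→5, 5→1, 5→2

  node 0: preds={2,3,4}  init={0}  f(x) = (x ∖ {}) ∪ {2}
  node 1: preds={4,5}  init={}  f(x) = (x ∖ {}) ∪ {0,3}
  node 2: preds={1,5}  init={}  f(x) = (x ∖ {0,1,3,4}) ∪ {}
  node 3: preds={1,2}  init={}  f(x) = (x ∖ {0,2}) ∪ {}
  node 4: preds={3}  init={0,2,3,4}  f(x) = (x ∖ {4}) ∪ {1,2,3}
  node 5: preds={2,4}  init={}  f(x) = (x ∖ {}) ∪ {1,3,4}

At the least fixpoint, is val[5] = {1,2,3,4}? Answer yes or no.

Trace (12 dequeues):
  [1] u=0 | in {0,2,3,4} | out {0,2,3,4} | prev {0} | push {}
  [2] u=1 | in {0,2,3,4} | out {0,2,3,4} | prev {} | push {}
  [3] u=2 | in {0,2,3,4} | out {2} | prev {} | push {0}
  [4] u=3 | in {0,2,3,4} | out {3,4} | prev {} | push {}
  [5] u=4 | in {3,4} | out {0,1,2,3,4} | prev {0,2,3,4} | push {1}
  [6] u=5 | in {0,1,2,3,4} | out {0,1,2,3,4} | prev {} | push {2}
  [7] u=0 | in {0,1,2,3,4} | out {0,1,2,3,4} | prev {0,2,3,4} | push {}
  [8] u=1 | in {0,1,2,3,4} | out {0,1,2,3,4} | prev {0,2,3,4} | push {3}
  [9] u=2 | in {0,1,2,3,4} | out {2} | ==
  [10] u=3 | in {0,1,2,3,4} | out {1,3,4} | prev {3,4} | push {0,4}
  [11] u=0 | in {0,1,2,3,4} | out {0,1,2,3,4} | ==
  [12] u=4 | in {1,3,4} | out {0,1,2,3,4} | ==

Converged values:
  [0] {0,1,2,3,4}
  [1] {0,1,2,3,4}
  [2] {2}
  [3] {1,3,4}
  [4] {0,1,2,3,4}
  [5] {0,1,2,3,4}

no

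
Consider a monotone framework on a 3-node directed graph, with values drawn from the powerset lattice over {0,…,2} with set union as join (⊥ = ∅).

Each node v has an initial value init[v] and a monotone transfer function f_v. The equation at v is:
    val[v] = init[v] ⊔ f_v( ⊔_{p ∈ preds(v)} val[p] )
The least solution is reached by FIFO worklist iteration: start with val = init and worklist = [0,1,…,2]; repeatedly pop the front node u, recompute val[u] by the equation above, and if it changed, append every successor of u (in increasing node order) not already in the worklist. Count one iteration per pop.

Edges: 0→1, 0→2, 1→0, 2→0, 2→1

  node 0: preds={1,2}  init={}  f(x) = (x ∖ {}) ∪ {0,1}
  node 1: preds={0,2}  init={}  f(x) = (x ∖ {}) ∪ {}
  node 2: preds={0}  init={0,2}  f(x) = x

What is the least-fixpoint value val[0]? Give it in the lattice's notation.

{0,1,2}

Worklist (5 pops):
  #1 pop 0: in={0,2} → {0,1,2} (was {}); enqueue []
  #2 pop 1: in={0,1,2} → {0,1,2} (was {}); enqueue [0]
  #3 pop 2: in={0,1,2} → {0,1,2} (was {0,2}); enqueue [1]
  #4 pop 0: in={0,1,2} → {0,1,2} (no change)
  #5 pop 1: in={0,1,2} → {0,1,2} (no change)

Fixpoint:
  val[0] = {0,1,2}
  val[1] = {0,1,2}
  val[2] = {0,1,2}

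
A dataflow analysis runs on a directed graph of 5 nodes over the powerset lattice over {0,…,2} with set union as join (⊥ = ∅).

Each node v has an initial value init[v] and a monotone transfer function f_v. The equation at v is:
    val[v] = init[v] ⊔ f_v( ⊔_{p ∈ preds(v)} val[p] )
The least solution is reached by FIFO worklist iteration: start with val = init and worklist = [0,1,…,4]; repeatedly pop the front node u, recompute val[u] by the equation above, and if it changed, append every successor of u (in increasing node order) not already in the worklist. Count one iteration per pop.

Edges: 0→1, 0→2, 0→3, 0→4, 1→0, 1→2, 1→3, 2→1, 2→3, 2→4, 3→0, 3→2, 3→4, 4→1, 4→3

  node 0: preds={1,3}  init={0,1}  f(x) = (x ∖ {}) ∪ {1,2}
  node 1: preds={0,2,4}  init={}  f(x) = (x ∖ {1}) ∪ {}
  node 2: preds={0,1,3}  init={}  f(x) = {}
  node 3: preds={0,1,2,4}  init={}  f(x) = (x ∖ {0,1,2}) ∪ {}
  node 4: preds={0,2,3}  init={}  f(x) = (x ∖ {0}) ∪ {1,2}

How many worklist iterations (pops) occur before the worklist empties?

Trace (8 dequeues):
  [1] u=0 | in {} | out {0,1,2} | prev {0,1} | push {}
  [2] u=1 | in {0,1,2} | out {0,2} | prev {} | push {0}
  [3] u=2 | in {0,1,2} | out {} | ==
  [4] u=3 | in {0,1,2} | out {} | ==
  [5] u=4 | in {0,1,2} | out {1,2} | prev {} | push {1,3}
  [6] u=0 | in {0,2} | out {0,1,2} | ==
  [7] u=1 | in {0,1,2} | out {0,2} | ==
  [8] u=3 | in {0,1,2} | out {} | ==

Converged values:
  [0] {0,1,2}
  [1] {0,2}
  [2] {}
  [3] {}
  [4] {1,2}

8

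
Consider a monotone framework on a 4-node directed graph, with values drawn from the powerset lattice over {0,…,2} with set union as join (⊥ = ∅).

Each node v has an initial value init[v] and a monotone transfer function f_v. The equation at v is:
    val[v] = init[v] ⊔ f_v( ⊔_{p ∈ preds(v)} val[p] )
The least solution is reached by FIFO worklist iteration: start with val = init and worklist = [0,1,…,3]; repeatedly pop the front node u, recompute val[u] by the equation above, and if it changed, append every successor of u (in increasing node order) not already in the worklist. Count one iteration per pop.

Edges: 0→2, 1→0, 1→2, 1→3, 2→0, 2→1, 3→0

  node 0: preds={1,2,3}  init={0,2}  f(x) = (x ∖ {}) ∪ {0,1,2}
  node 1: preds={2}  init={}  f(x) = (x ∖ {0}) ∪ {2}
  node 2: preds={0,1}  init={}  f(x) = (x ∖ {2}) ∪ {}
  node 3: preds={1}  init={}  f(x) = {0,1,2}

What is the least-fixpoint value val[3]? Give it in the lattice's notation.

{0,1,2}

Iteration log — 9 steps:
  step 1. node 0  ⊔preds={}  new={0,1,2}  old={0,2}  +wl: 
  step 2. node 1  ⊔preds={}  new={2}  old={}  +wl: 0
  step 3. node 2  ⊔preds={0,1,2}  new={0,1}  old={}  +wl: 1
  step 4. node 3  ⊔preds={2}  new={0,1,2}  old={}  +wl: 
  step 5. node 0  ⊔preds={0,1,2}  new={0,1,2}  stable
  step 6. node 1  ⊔preds={0,1}  new={1,2}  old={2}  +wl: 0,2,3
  step 7. node 0  ⊔preds={0,1,2}  new={0,1,2}  stable
  step 8. node 2  ⊔preds={0,1,2}  new={0,1}  stable
  step 9. node 3  ⊔preds={1,2}  new={0,1,2}  stable

Least fixpoint reached:
  node 0: {0,1,2}
  node 1: {1,2}
  node 2: {0,1}
  node 3: {0,1,2}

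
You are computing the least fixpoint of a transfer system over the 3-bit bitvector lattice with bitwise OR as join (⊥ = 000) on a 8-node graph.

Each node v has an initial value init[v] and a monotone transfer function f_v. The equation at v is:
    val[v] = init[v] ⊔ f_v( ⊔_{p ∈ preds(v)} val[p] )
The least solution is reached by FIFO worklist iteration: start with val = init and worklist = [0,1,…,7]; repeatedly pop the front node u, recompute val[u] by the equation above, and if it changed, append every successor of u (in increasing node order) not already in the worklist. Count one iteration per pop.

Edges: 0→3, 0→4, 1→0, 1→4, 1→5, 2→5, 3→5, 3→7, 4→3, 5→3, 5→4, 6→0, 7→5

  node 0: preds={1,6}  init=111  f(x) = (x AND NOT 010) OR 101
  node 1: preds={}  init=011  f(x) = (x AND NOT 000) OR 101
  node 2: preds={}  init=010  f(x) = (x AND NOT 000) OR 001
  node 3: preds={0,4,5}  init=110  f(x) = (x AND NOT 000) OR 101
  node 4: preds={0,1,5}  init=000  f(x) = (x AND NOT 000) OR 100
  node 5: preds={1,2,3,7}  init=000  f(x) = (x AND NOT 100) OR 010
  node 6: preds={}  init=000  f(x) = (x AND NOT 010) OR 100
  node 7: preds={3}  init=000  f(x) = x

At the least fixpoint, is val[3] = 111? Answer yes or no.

yes

Worklist (12 pops):
  #1 pop 0: in=011 → 111 (no change)
  #2 pop 1: in=000 → 111 (was 011); enqueue [0]
  #3 pop 2: in=000 → 011 (was 010); enqueue []
  #4 pop 3: in=111 → 111 (was 110); enqueue []
  #5 pop 4: in=111 → 111 (was 000); enqueue [3]
  #6 pop 5: in=111 → 011 (was 000); enqueue [4]
  #7 pop 6: in=000 → 100 (was 000); enqueue []
  #8 pop 7: in=111 → 111 (was 000); enqueue [5]
  #9 pop 0: in=111 → 111 (no change)
  #10 pop 3: in=111 → 111 (no change)
  #11 pop 4: in=111 → 111 (no change)
  #12 pop 5: in=111 → 011 (no change)

Fixpoint:
  val[0] = 111
  val[1] = 111
  val[2] = 011
  val[3] = 111
  val[4] = 111
  val[5] = 011
  val[6] = 100
  val[7] = 111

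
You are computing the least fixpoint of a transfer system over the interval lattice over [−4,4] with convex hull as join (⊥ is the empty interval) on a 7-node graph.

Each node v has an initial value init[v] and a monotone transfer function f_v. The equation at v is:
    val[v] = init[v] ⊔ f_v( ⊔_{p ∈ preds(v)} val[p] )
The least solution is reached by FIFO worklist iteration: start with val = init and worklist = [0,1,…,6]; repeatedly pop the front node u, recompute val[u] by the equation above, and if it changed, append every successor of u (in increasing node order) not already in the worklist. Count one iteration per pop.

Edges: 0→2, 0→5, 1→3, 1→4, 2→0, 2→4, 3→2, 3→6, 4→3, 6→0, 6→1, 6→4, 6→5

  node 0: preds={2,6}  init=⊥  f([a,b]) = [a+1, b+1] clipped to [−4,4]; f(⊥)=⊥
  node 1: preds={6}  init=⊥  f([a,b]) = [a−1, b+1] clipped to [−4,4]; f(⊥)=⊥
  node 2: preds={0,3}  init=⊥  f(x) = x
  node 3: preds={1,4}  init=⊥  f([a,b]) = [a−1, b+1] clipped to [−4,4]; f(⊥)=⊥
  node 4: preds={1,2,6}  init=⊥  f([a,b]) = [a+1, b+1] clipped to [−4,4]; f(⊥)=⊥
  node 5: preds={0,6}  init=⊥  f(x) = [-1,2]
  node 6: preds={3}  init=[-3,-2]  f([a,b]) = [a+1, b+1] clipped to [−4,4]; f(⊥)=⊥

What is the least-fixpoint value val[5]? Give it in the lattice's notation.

[-1,2]

Worklist (30 pops):
  #1 pop 0: in=[-3,-2] → [-2,-1] (was ⊥); enqueue []
  #2 pop 1: in=[-3,-2] → [-4,-1] (was ⊥); enqueue []
  #3 pop 2: in=[-2,-1] → [-2,-1] (was ⊥); enqueue [0]
  #4 pop 3: in=[-4,-1] → [-4,0] (was ⊥); enqueue [2]
  #5 pop 4: in=[-4,-1] → [-3,0] (was ⊥); enqueue [3]
  #6 pop 5: in=[-3,-1] → [-1,2] (was ⊥); enqueue []
  #7 pop 6: in=[-4,0] → [-3,1] (was [-3,-2]); enqueue [1,4,5]
  #8 pop 0: in=[-3,1] → [-2,2] (was [-2,-1]); enqueue []
  #9 pop 2: in=[-4,2] → [-4,2] (was [-2,-1]); enqueue [0]
  #10 pop 3: in=[-4,0] → [-4,1] (was [-4,0]); enqueue [2,6]
  #11 pop 1: in=[-3,1] → [-4,2] (was [-4,-1]); enqueue [3]
  #12 pop 4: in=[-4,2] → [-3,3] (was [-3,0]); enqueue []
  #13 pop 5: in=[-3,2] → [-1,2] (no change)
  #14 pop 0: in=[-4,2] → [-3,3] (was [-2,2]); enqueue [5]
  #15 pop 2: in=[-4,3] → [-4,3] (was [-4,2]); enqueue [0,4]
  #16 pop 6: in=[-4,1] → [-3,2] (was [-3,1]); enqueue [1]
  #17 pop 3: in=[-4,3] → [-4,4] (was [-4,1]); enqueue [2,6]
  #18 pop 5: in=[-3,3] → [-1,2] (no change)
  #19 pop 0: in=[-4,3] → [-3,4] (was [-3,3]); enqueue [5]
  #20 pop 4: in=[-4,3] → [-3,4] (was [-3,3]); enqueue [3]
  #21 pop 1: in=[-3,2] → [-4,3] (was [-4,2]); enqueue [4]
  #22 pop 2: in=[-4,4] → [-4,4] (was [-4,3]); enqueue [0]
  #23 pop 6: in=[-4,4] → [-3,4] (was [-3,2]); enqueue [1]
  #24 pop 5: in=[-3,4] → [-1,2] (no change)
  #25 pop 3: in=[-4,4] → [-4,4] (no change)
  #26 pop 4: in=[-4,4] → [-3,4] (no change)
  #27 pop 0: in=[-4,4] → [-3,4] (no change)
  #28 pop 1: in=[-3,4] → [-4,4] (was [-4,3]); enqueue [3,4]
  #29 pop 3: in=[-4,4] → [-4,4] (no change)
  #30 pop 4: in=[-4,4] → [-3,4] (no change)

Fixpoint:
  val[0] = [-3,4]
  val[1] = [-4,4]
  val[2] = [-4,4]
  val[3] = [-4,4]
  val[4] = [-3,4]
  val[5] = [-1,2]
  val[6] = [-3,4]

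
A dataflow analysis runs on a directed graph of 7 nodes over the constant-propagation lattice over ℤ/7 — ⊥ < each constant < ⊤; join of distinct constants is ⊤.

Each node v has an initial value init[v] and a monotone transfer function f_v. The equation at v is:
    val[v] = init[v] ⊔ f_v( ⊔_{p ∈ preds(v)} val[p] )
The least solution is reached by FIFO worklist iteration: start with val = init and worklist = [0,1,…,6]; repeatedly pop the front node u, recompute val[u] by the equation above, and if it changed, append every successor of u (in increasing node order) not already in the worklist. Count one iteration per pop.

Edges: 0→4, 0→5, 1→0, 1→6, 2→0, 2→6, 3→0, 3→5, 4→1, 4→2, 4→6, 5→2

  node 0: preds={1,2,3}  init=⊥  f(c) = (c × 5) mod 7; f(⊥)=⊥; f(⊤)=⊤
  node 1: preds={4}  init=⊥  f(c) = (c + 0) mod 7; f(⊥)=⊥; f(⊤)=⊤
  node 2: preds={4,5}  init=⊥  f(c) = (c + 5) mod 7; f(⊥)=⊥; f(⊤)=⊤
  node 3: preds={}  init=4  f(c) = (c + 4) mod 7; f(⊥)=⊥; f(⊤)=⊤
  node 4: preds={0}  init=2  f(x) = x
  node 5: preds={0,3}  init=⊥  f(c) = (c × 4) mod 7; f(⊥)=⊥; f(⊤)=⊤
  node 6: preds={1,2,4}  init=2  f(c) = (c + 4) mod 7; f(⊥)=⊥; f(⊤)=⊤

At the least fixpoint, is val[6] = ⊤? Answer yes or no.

yes

Iteration log — 14 steps:
  step 1. node 0  ⊔preds=4  new=6  old=⊥  +wl: 
  step 2. node 1  ⊔preds=2  new=2  old=⊥  +wl: 0
  step 3. node 2  ⊔preds=2  new=0  old=⊥  +wl: 
  step 4. node 3  ⊔preds=⊥  new=4  stable
  step 5. node 4  ⊔preds=6  new=⊤  old=2  +wl: 1,2
  step 6. node 5  ⊔preds=⊤  new=⊤  old=⊥  +wl: 
  step 7. node 6  ⊔preds=⊤  new=⊤  old=2  +wl: 
  step 8. node 0  ⊔preds=⊤  new=⊤  old=6  +wl: 4,5
  step 9. node 1  ⊔preds=⊤  new=⊤  old=2  +wl: 0,6
  step 10. node 2  ⊔preds=⊤  new=⊤  old=0  +wl: 
  step 11. node 4  ⊔preds=⊤  new=⊤  stable
  step 12. node 5  ⊔preds=⊤  new=⊤  stable
  step 13. node 0  ⊔preds=⊤  new=⊤  stable
  step 14. node 6  ⊔preds=⊤  new=⊤  stable

Least fixpoint reached:
  node 0: ⊤
  node 1: ⊤
  node 2: ⊤
  node 3: 4
  node 4: ⊤
  node 5: ⊤
  node 6: ⊤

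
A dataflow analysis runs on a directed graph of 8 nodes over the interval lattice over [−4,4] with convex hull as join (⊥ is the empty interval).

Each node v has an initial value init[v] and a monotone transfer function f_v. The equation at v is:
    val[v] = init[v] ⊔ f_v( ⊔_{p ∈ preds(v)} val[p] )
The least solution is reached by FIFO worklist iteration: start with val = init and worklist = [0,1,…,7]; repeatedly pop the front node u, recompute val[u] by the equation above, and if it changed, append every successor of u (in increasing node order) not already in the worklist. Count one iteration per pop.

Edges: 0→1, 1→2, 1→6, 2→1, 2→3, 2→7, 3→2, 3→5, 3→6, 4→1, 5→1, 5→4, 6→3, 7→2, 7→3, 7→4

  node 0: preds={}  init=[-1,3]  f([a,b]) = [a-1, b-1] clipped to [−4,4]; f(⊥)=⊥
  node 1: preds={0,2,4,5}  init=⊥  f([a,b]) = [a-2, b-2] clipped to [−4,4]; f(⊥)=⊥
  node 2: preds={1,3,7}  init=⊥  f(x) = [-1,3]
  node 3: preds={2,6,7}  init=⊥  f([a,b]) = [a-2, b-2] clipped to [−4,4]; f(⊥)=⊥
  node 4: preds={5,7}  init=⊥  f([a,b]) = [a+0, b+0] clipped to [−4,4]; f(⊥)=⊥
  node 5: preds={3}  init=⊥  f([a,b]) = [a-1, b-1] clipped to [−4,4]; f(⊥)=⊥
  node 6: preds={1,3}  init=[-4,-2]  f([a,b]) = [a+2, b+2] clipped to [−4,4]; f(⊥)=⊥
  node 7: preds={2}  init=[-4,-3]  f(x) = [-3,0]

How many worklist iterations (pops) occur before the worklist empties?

Trace (14 dequeues):
  [1] u=0 | in ⊥ | out [-1,3] | ==
  [2] u=1 | in [-1,3] | out [-3,1] | prev ⊥ | push {}
  [3] u=2 | in [-4,1] | out [-1,3] | prev ⊥ | push {1}
  [4] u=3 | in [-4,3] | out [-4,1] | prev ⊥ | push {2}
  [5] u=4 | in [-4,-3] | out [-4,-3] | prev ⊥ | push {}
  [6] u=5 | in [-4,1] | out [-4,0] | prev ⊥ | push {4}
  [7] u=6 | in [-4,1] | out [-4,3] | prev [-4,-2] | push {3}
  [8] u=7 | in [-1,3] | out [-4,0] | prev [-4,-3] | push {}
  [9] u=1 | in [-4,3] | out [-4,1] | prev [-3,1] | push {6}
  [10] u=2 | in [-4,1] | out [-1,3] | ==
  [11] u=4 | in [-4,0] | out [-4,0] | prev [-4,-3] | push {1}
  [12] u=3 | in [-4,3] | out [-4,1] | ==
  [13] u=6 | in [-4,1] | out [-4,3] | ==
  [14] u=1 | in [-4,3] | out [-4,1] | ==

Converged values:
  [0] [-1,3]
  [1] [-4,1]
  [2] [-1,3]
  [3] [-4,1]
  [4] [-4,0]
  [5] [-4,0]
  [6] [-4,3]
  [7] [-4,0]

14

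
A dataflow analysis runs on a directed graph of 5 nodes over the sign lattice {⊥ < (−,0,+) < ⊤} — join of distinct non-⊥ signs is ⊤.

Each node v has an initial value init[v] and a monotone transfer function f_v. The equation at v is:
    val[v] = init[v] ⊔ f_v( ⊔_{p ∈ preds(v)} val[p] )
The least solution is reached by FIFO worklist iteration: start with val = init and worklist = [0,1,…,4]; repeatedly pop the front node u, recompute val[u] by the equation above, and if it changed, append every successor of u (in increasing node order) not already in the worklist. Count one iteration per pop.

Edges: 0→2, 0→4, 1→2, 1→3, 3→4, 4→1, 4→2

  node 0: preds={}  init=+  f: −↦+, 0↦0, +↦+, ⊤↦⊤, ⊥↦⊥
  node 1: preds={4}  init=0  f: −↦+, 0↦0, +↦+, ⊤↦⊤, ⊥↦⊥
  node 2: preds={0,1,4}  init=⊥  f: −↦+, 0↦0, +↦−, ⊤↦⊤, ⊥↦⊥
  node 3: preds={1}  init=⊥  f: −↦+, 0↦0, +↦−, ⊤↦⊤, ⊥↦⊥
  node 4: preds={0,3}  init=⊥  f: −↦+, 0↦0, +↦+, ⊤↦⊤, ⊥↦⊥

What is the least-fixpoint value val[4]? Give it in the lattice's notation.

⊤

Trace (9 dequeues):
  [1] u=0 | in ⊥ | out + | ==
  [2] u=1 | in ⊥ | out 0 | ==
  [3] u=2 | in ⊤ | out ⊤ | prev ⊥ | push {}
  [4] u=3 | in 0 | out 0 | prev ⊥ | push {}
  [5] u=4 | in ⊤ | out ⊤ | prev ⊥ | push {1,2}
  [6] u=1 | in ⊤ | out ⊤ | prev 0 | push {3}
  [7] u=2 | in ⊤ | out ⊤ | ==
  [8] u=3 | in ⊤ | out ⊤ | prev 0 | push {4}
  [9] u=4 | in ⊤ | out ⊤ | ==

Converged values:
  [0] +
  [1] ⊤
  [2] ⊤
  [3] ⊤
  [4] ⊤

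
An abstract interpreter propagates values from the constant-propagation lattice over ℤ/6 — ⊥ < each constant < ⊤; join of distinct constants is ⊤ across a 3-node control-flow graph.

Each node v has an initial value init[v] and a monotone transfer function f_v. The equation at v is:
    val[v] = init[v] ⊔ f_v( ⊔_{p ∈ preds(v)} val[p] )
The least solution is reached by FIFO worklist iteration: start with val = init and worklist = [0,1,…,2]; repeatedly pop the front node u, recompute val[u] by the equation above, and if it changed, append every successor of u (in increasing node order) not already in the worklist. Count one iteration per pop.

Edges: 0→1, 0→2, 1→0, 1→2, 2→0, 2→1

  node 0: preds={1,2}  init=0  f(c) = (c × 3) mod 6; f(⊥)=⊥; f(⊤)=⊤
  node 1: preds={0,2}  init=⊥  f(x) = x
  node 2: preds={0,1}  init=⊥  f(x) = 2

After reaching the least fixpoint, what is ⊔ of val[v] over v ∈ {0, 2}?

⊤

Iteration log — 7 steps:
  step 1. node 0  ⊔preds=⊥  new=0  stable
  step 2. node 1  ⊔preds=0  new=0  old=⊥  +wl: 0
  step 3. node 2  ⊔preds=0  new=2  old=⊥  +wl: 1
  step 4. node 0  ⊔preds=⊤  new=⊤  old=0  +wl: 2
  step 5. node 1  ⊔preds=⊤  new=⊤  old=0  +wl: 0
  step 6. node 2  ⊔preds=⊤  new=2  stable
  step 7. node 0  ⊔preds=⊤  new=⊤  stable

Least fixpoint reached:
  node 0: ⊤
  node 1: ⊤
  node 2: 2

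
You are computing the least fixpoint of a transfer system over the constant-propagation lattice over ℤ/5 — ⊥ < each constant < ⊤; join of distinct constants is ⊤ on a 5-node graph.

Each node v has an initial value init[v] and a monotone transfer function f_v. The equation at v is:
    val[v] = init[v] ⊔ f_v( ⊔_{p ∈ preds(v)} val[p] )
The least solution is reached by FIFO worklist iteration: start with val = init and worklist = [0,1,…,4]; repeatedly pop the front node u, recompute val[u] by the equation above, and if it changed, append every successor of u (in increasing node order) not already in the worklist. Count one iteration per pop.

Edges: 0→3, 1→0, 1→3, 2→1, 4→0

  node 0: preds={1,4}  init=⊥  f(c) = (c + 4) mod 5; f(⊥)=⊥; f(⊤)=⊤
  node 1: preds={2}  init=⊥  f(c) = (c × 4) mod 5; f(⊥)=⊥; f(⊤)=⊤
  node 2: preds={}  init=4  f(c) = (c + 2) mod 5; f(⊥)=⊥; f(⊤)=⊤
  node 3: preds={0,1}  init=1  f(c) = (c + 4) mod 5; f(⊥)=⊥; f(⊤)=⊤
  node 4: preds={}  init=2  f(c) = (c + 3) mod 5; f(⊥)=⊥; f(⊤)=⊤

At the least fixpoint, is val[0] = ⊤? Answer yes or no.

yes

Trace (7 dequeues):
  [1] u=0 | in 2 | out 1 | prev ⊥ | push {}
  [2] u=1 | in 4 | out 1 | prev ⊥ | push {0}
  [3] u=2 | in ⊥ | out 4 | ==
  [4] u=3 | in 1 | out ⊤ | prev 1 | push {}
  [5] u=4 | in ⊥ | out 2 | ==
  [6] u=0 | in ⊤ | out ⊤ | prev 1 | push {3}
  [7] u=3 | in ⊤ | out ⊤ | ==

Converged values:
  [0] ⊤
  [1] 1
  [2] 4
  [3] ⊤
  [4] 2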